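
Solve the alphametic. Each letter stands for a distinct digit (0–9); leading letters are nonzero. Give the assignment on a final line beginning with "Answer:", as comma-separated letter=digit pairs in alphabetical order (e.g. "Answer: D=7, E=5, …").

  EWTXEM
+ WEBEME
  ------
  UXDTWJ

Step 1. [col 1: M + E ≡ J (mod 10)] no forcing yet in column 1 (carry-in 0); M=8 is free and consistent — try it, so M=8.
Step 2. [col 1: M + E ≡ J (mod 10)] column 1 (M + E ≡ J (mod 10), carry-in 0) doesn't pin J yet; pick J=0 and continue. So J=0.
Step 3. [col 1: M + E ≡ J (mod 10)] in column 1 we have M+E≡J with carry-in 0; given M=8, J=0 and digits 0,8 already taken and all letters distinct, that pins E to 2, so E=2.
Step 4. [col 2: E + M ≡ W (mod 10)] from column 2 (E=2, M=8, carry-in 1, digits 0,2,8 already taken and all letters distinct): W must equal 1, so W=1.
Step 5. [col 3: X + E ≡ T (mod 10)] T=7 is one option consistent with column 3 (X + E ≡ T (mod 10), carry-in 1) — take it, so T=7.
Step 6. [col 3: X + E ≡ T (mod 10)] column 3: given E=2, T=7, carry-in 1, and digits 0,1,2,7,8 already taken and all letters distinct, X+E≡T (mod 10) forces X=4. So X=4.
Step 7. [col 4: T + B ≡ D (mod 10)] several values work for B in column 4 (T + B ≡ D (mod 10), carry-in 0); try B=9 ⇒ B=9.
Step 8. [col 4: T + B ≡ D (mod 10)] column 4 reads T+B+carry(0)=D with T=7, B=9; with digits 0,1,2,4,7,8,9 already taken and all letters distinct, the only value for D is 6. So D=6.
Step 9. [col 6: E + W ≡ U (mod 10)] in column 6 we have E+W≡U with carry-in 0; given E=2, W=1 and digits 0,1,2,4,6,7,8,9 already taken and all letters distinct, that pins U to 3, so U=3.

Answer: B=9, D=6, E=2, J=0, M=8, T=7, U=3, W=1, X=4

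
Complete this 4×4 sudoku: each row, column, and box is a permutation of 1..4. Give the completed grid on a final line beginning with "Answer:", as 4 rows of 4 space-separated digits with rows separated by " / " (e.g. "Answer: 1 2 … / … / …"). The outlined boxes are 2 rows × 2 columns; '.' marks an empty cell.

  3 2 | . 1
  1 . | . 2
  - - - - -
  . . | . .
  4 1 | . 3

Step 1. [r3c3∈{1,2,4}] 1 has one home in row 3: r3c3 ⇒ r3c3=1.
Step 2. [r1c3∈{4}] r1c3 is down to just 4 ⇒ r1c3=4.
Step 3. [r4c3∈{2}] only 2 remains possible at r4c3. So r4c3=2.
Step 4. [r3c1∈{2}] r3c1 is down to just 2. So r3c1=2.
Step 5. [r3c2∈{3}] r3c2 has the single candidate 3 ⇒ r3c2=3.
Step 6. [r3c4∈{4}] r3c4's peers cover all but 4 ⇒ r3c4=4.
Step 7. [r2c3∈{3}] r2c3 is down to just 3 ⇒ r2c3=3.
Step 8. [r2c2∈{4}] only 4 remains possible at r2c2 ⇒ r2c2=4.

Answer: 3 2 4 1 / 1 4 3 2 / 2 3 1 4 / 4 1 2 3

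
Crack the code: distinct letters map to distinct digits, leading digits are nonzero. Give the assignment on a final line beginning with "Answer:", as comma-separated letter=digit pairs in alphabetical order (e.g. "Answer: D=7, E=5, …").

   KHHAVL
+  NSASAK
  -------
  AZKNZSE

Step 1. [col 1: L + K ≡ E (mod 10)] no forcing yet in column 1 (carry-in 0); E=5 is free and consistent — try it ⇒ E=5.
Step 2. [col 1: L + K ≡ E (mod 10)] no forcing yet in column 1 (carry-in 0); L=2 is free and consistent — try it, so L=2.
Step 3. [col 1: L + K ≡ E (mod 10)] column 1: given L=2, E=5, carry-in 0, and digits 2,5 already taken and all letters distinct, L+K≡E (mod 10) forces K=3. So K=3.
Step 4. [col 2: V + A ≡ S (mod 10)] column 2 (V + A ≡ S (mod 10), carry-in 0) doesn't pin A yet; pick A=1 and continue. So A=1.
Step 5. [col 2: V + A ≡ S (mod 10)] column 2 (V + A ≡ S (mod 10), carry-in 0) doesn't pin V yet; pick V=8 and continue ⇒ V=8.
Step 6. [col 2: V + A ≡ S (mod 10)] from column 2 (V=8, A=1, carry-in 0, digits 1,2,3,5,8 already taken and all letters distinct): S must equal 9 ⇒ S=9.
Step 7. [col 3: A + S ≡ Z (mod 10)] column 3 reads A+S+carry(0)=Z with A=1, S=9; with digits 1,2,3,5,8,9 already taken and all letters distinct, the only value for Z is 0 ⇒ Z=0.
Step 8. [col 4: H + A ≡ N (mod 10)] column 4 reads H+A+carry(1)=N with A=1; with digits 0,1,2,3,5,8,9 already taken and all letters distinct, the only value for H is 4 ⇒ H=4.
Step 9. [col 4: H + A ≡ N (mod 10)] from column 4 (H=4, A=1, carry-in 1, digits 0,1,2,3,4,5,8,9 already taken and all letters distinct): N must equal 6 ⇒ N=6.

Answer: A=1, E=5, H=4, K=3, L=2, N=6, S=9, V=8, Z=0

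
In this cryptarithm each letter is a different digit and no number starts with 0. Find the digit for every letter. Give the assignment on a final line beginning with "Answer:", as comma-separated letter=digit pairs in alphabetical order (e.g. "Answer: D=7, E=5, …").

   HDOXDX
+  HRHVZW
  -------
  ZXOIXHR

Step 1. [col 1: X + W ≡ R (mod 10)] no forcing yet in column 1 (carry-in 0); W=4 is free and consistent — try it ⇒ W=4.
Step 2. [col 1: X + W ≡ R (mod 10)] column 1 (X + W ≡ R (mod 10), carry-in 0) doesn't pin X yet; pick X=3 and continue ⇒ X=3.
Step 3. [col 1: X + W ≡ R (mod 10)] column 1: given X=3, W=4, carry-in 0, and digits 3,4 already taken and all letters distinct, X+W≡R (mod 10) forces R=7, so R=7.
Step 4. [col 2: D + Z ≡ H (mod 10)] column 2 (D + Z ≡ H (mod 10), carry-in 0) doesn't pin H yet; pick H=6 and continue. So H=6.
Step 5. [col 2: D + Z ≡ H (mod 10)] several values work for Z in column 2 (D + Z ≡ H (mod 10), carry-in 0); try Z=1, so Z=1.
Step 6. [col 2: D + Z ≡ H (mod 10)] column 2 reads D+Z+carry(0)=H with Z=1, H=6; with digits 1,3,4,6,7 already taken and all letters distinct, the only value for D is 5. So D=5.
Step 7. [col 3: X + V ≡ X (mod 10)] column 3 reads X+V+carry(0)=X with X=3; with digits 1,3,4,5,6,7 already taken and all letters distinct, the only value for V is 0 ⇒ V=0.
Step 8. [col 4: O + H ≡ I (mod 10)] in column 4 we have O+H≡I with carry-in 0; given H=6 and digits 0,1,3,4,5,6,7 already taken and all letters distinct, that pins O to 2. So O=2.
Step 9. [col 4: O + H ≡ I (mod 10)] in column 4 we have O+H≡I with carry-in 0; given O=2, H=6 and digits 0,1,2,3,4,5,6,7 already taken and all letters distinct, that pins I to 8. So I=8.

Answer: D=5, H=6, I=8, O=2, R=7, V=0, W=4, X=3, Z=1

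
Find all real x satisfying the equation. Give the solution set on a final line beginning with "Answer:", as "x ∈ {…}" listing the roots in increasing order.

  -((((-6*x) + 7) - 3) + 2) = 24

Step 1. [-((((-6*x) + 7) - 3) + 2) = 24] LHS negated; negate both sides. So neg: (((-6*x) + 7) - 3) + 2 = -24.
Step 2. [(((-6*x) + 7) - 3) + 2 = -24] 2 comes off first (subtract 2), so sub: ((-6*x) + 7) - 3 = -26.
Step 3. [((-6*x) + 7) - 3 = -26] the outer -3 inverts by adding 3, so sub: (-6*x) + 7 = -23.
Step 4. [(-6*x) + 7 = -23] the outer +7 inverts by subtracting 7. So sub: -6*x = -30.
Step 5. [-6*x = -30] leading coefficient -6: divide by -6 ⇒ div: x = 5.

Answer: x ∈ {5}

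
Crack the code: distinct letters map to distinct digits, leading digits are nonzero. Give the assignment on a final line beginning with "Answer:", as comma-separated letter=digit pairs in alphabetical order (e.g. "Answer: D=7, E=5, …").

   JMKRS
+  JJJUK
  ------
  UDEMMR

Step 1. [col 1: S + K ≡ R (mod 10)] R=7 is one option consistent with column 1 (S + K ≡ R (mod 10), carry-in 0) — take it, so R=7.
Step 2. [col 1: S + K ≡ R (mod 10)] K=2 is one option consistent with column 1 (S + K ≡ R (mod 10), carry-in 0) — take it. So K=2.
Step 3. [col 1: S + K ≡ R (mod 10)] column 1 reads S+K+carry(0)=R with K=2, R=7; with digits 2,7 already taken and all letters distinct, the only value for S is 5 ⇒ S=5.
Step 4. [col 2: R + U ≡ M (mod 10)] M=8 is one option consistent with column 2 (R + U ≡ M (mod 10), carry-in 0) — take it. So M=8.
Step 5. [col 2: R + U ≡ M (mod 10)] column 2 reads R+U+carry(0)=M with R=7, M=8; with digits 2,5,7,8 already taken and all letters distinct, the only value for U is 1. So U=1.
Step 6. [col 3: K + J ≡ M (mod 10)] in column 3 we have K+J≡M with carry-in 0; given K=2, M=8 and digits 1,2,5,7,8 already taken and all letters distinct, that pins J to 6, so J=6.
Step 7. [col 4: M + J ≡ E (mod 10)] from column 4 (M=8, J=6, carry-in 0, digits 1,2,5,6,7,8 already taken and all letters distinct): E must equal 4, so E=4.
Step 8. [col 5: J + J ≡ D (mod 10)] column 5 reads J+J+carry(1)=D with J=6; with digits 1,2,4,5,6,7,8 already taken and all letters distinct, the only value for D is 3. So D=3.

Answer: D=3, E=4, J=6, K=2, M=8, R=7, S=5, U=1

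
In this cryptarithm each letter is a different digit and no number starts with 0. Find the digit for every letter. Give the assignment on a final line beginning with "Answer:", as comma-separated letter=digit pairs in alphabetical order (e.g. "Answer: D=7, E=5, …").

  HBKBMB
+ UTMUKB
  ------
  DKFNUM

Step 1. [col 1: B + B ≡ M (mod 10)] no forcing yet in column 1 (carry-in 0); B=7 is free and consistent — try it, so B=7.
Step 2. [col 1: B + B ≡ M (mod 10)] from column 1 (B=7, carry-in 0, digits 7 already taken and all letters distinct): M must equal 4. So M=4.
Step 3. [col 2: M + K ≡ U (mod 10)] column 2 (M + K ≡ U (mod 10), carry-in 1) doesn't pin K yet; pick K=6 and continue, so K=6.
Step 4. [col 2: M + K ≡ U (mod 10)] column 2 reads M+K+carry(1)=U with M=4, K=6; with digits 4,6,7 already taken and all letters distinct, the only value for U is 1, so U=1.
Step 5. [col 3: B + U ≡ N (mod 10)] in column 3 we have B+U≡N with carry-in 1; given B=7, U=1 and digits 1,4,6,7 already taken and all letters distinct, that pins N to 9 ⇒ N=9.
Step 6. [col 4: K + M ≡ F (mod 10)] in column 4 we have K+M≡F with carry-in 0; given K=6, M=4 and digits 1,4,6,7,9 already taken and all letters distinct, that pins F to 0. So F=0.
Step 7. [col 5: B + T ≡ K (mod 10)] from column 5 (B=7, K=6, carry-in 1, digits 0,1,4,6,7,9 already taken and all letters distinct): T must equal 8, so T=8.
Step 8. [col 6: H + U ≡ D (mod 10)] column 6: given U=1, carry-in 1, and digits 0,1,4,6,7,8,9 already taken and all letters distinct, H+U≡D (mod 10) forces H=3, so H=3.
Step 9. [col 6: H + U ≡ D (mod 10)] column 6: given H=3, U=1, carry-in 1, and digits 0,1,3,4,6,7,8,9 already taken and all letters distinct, H+U≡D (mod 10) forces D=5, so D=5.

Answer: B=7, D=5, F=0, H=3, K=6, M=4, N=9, T=8, U=1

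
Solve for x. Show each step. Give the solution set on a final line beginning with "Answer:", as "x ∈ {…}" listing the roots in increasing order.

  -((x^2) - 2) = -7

Step 1. [-((x^2) - 2) = -7] LHS negated; negate both sides. So neg: (x^2) - 2 = 7.
Step 2. [(x^2) - 2 = 7] the outer -2 inverts by adding 2 ⇒ sub: x^2 = 9.
Step 3. [x^2 = 9] LHS squared, RHS 9 ≥ 0: apply √ (±), so sqrt: x = 3 or -3.

Answer: x ∈ {-3, 3}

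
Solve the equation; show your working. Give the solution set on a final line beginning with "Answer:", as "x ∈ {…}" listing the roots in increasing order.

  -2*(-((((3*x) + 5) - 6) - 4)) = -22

Step 1. [-2*(-((((3*x) + 5) - 6) - 4)) = -22] LHS = -2·(…); ÷-2 both sides, so div: -((((3*x) + 5) - 6) - 4) = 11.
Step 2. [-((((3*x) + 5) - 6) - 4) = 11] LHS negated; negate both sides ⇒ neg: (((3*x) + 5) - 6) - 4 = -11.
Step 3. [(((3*x) + 5) - 6) - 4 = -11] -4 is outermost — add 4 both sides. So sub: ((3*x) + 5) - 6 = -7.
Step 4. [((3*x) + 5) - 6 = -7] 6 comes off first (add 6), so sub: (3*x) + 5 = -1.
Step 5. [(3*x) + 5 = -1] subtract 5: x sits inside (… + 5), so sub: 3*x = -6.
Step 6. [3*x = -6] leading coefficient 3: divide by 3. So div: x = -2.

Answer: x ∈ {-2}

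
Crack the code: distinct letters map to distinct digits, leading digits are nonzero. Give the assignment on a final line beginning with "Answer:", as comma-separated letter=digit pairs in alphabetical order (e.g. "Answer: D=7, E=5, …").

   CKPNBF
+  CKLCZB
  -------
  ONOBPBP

Step 1. [col 1: F + B ≡ P (mod 10)] column 1 (F + B ≡ P (mod 10), carry-in 0) doesn't pin P yet; pick P=9 and continue, so P=9.
Step 2. [col 1: F + B ≡ P (mod 10)] F=2 is one option consistent with column 1 (F + B ≡ P (mod 10), carry-in 0) — take it, so F=2.
Step 3. [O] adding two 6-digit numbers gives at most 6+1 digits, and here it does — O is that final carry and must be 1. So O=1.
Step 4. [col 1: F + B ≡ P (mod 10)] column 1 reads F+B+carry(0)=P with F=2, P=9; with digits 1,2,9 already taken and all letters distinct, the only value for B is 7 ⇒ B=7.
Step 5. [col 2: B + Z ≡ B (mod 10)] from column 2 (B=7, carry-in 0, digits 1,2,7,9 already taken and all letters distinct): Z must equal 0 ⇒ Z=0.
Step 6. [col 3: N + C ≡ P (mod 10)] column 3 (N + C ≡ P (mod 10), carry-in 0) doesn't pin C yet; pick C=6 and continue ⇒ C=6.
Step 7. [col 3: N + C ≡ P (mod 10)] column 3: given C=6, P=9, carry-in 0, and digits 0,1,2,6,7,9 already taken and all letters distinct, N+C≡P (mod 10) forces N=3 ⇒ N=3.
Step 8. [col 4: P + L ≡ B (mod 10)] column 4: given P=9, B=7, carry-in 0, and digits 0,1,2,3,6,7,9 already taken and all letters distinct, P+L≡B (mod 10) forces L=8 ⇒ L=8.
Step 9. [col 5: K + K ≡ O (mod 10)] from column 5 (O=1, carry-in 1, digits 0,1,2,3,6,7,8,9 already taken and all letters distinct): K must equal 5, so K=5.

Answer: B=7, C=6, F=2, K=5, L=8, N=3, O=1, P=9, Z=0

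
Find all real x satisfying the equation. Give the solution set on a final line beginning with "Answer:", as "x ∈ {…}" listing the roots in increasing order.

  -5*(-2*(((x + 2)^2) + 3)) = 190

Step 1. [-5*(-2*(((x + 2)^2) + 3)) = 190] LHS = -5·(…); ÷-5 both sides, so div: -2*(((x + 2)^2) + 3) = -38.
Step 2. [-2*(((x + 2)^2) + 3) = -38] -2 out front; divide by -2 ⇒ div: ((x + 2)^2) + 3 = 19.
Step 3. [((x + 2)^2) + 3 = 19] peel the +3: subtract 3 from each side, so sub: (x + 2)^2 = 16.
Step 4. [(x + 2)^2 = 16] √ both sides: 16 ≥ 0 gives two branches. So sqrt: x + 2 = 4 or -4.
Step 5. [x + 2 = 4 or -4] +2 is outermost — subtract 2 both sides, so sub: x = 2 or -6.

Answer: x ∈ {-6, 2}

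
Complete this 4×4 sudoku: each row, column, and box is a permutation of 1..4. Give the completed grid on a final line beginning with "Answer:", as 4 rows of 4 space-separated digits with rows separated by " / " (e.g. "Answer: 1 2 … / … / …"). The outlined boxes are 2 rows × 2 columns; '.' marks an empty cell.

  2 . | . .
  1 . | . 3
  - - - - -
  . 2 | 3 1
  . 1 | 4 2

Step 1. [r2c2∈{4}] r2c2 is down to just 4, so r2c2=4.
Step 2. [r3c1∈{4}] only 4 remains possible at r3c1, so r3c1=4.
Step 3. [r1c3∈{1}] r1c3 is down to just 1 ⇒ r1c3=1.
Step 4. [r1c2∈{3}] r1c2 is down to just 3, so r1c2=3.
Step 5. [r4c1∈{3}] r4c1's peers cover all but 3, so r4c1=3.
Step 6. [r2c3∈{2}] only 2 remains possible at r2c3. So r2c3=2.
Step 7. [r1c4∈{4}] r1c4 is down to just 4. So r1c4=4.

Answer: 2 3 1 4 / 1 4 2 3 / 4 2 3 1 / 3 1 4 2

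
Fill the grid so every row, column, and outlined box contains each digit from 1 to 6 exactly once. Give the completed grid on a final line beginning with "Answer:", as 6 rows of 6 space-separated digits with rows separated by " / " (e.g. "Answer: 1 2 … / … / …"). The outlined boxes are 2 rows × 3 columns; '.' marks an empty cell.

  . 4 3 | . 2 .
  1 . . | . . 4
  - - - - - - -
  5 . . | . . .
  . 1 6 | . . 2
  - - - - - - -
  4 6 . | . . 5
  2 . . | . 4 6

Step 1. [r3c6∈{1,3}] across col 6, 3 lands solely at r3c6. So r3c6=3.
Step 2. [r1c4∈{1,5,6}] 5 has one home in row 1: r1c4. So r1c4=5.
Step 3. [r5c3∈{1}] only 1 remains possible at r5c3, so r5c3=1.
Step 4. [r5c5∈{3}] r5c5 is down to just 3 ⇒ r5c5=3.
Step 5. [r6c3∈{5}] r6c3 has the single candidate 5. So r6c3=5.
Step 6. [r3c3∈{2,4}] in col 3, 4 fits only at r3c3 ⇒ r3c3=4.
Step 7. [r2c5∈{6}] nothing but 6 survives at r2c5, so r2c5=6.
Step 8. [r2c2∈{2,5}] 5 has one home in row 2: r2c2, so r2c2=5.
Step 9. [r3c5∈{1}] r3c5's peers cover all but 1. So r3c5=1.
Step 10. [r2c4∈{3}] only 3 remains possible at r2c4, so r2c4=3.
Step 11. [r3c4∈{6}] r3c4 has the single candidate 6 ⇒ r3c4=6.
Step 12. [r1c6∈{1}] r1c6's peers cover all but 1, so r1c6=1.
Step 13. [r4c5∈{5}] nothing but 5 survives at r4c5 ⇒ r4c5=5.
Step 14. [r4c1∈{3}] r4c1 has the single candidate 3, so r4c1=3.
Step 15. [r2c3∈{2}] r2c3 is down to just 2. So r2c3=2.
Step 16. [r6c4∈{1}] only 1 remains possible at r6c4. So r6c4=1.
Step 17. [r5c4∈{2}] r5c4 is down to just 2. So r5c4=2.
Step 18. [r1c1∈{6}] only 6 remains possible at r1c1 ⇒ r1c1=6.
Step 19. [r4c4∈{4}] only 4 remains possible at r4c4. So r4c4=4.
Step 20. [r6c2∈{3}] r6c2 is down to just 3, so r6c2=3.
Step 21. [r3c2∈{2}] r3c2's peers cover all but 2 ⇒ r3c2=2.

Answer: 6 4 3 5 2 1 / 1 5 2 3 6 4 / 5 2 4 6 1 3 / 3 1 6 4 5 2 / 4 6 1 2 3 5 / 2 3 5 1 4 6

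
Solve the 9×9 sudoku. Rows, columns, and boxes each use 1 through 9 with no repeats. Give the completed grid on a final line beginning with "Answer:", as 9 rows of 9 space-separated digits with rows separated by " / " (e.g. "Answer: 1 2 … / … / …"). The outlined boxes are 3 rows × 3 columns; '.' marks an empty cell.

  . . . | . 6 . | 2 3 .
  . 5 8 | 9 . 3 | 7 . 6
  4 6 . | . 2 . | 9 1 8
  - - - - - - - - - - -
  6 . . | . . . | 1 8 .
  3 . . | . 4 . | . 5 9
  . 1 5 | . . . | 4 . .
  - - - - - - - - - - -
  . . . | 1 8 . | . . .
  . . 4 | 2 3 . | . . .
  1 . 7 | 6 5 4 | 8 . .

Step 1. [r5c3∈{2}] r5c3's peers cover all but 2 ⇒ r5c3=2.
Step 2. [r4c3∈{9}] only 9 remains possible at r4c3 ⇒ r4c3=9.
Step 3. [r4c5∈{7}] nothing but 7 survives at r4c5 ⇒ r4c5=7.
Step 4. [r7c7∈{3,5,6}] in col 7, 3 fits only at r7c7. So r7c7=3.
Step 5. [r9c9∈{2}] r9c9 has the single candidate 2, so r9c9=2.
Step 6. [r1c9∈{4,5}] 5 has one home in box 3: r1c9. So r1c9=5.
Step 7. [r5c4∈{8}] nothing but 8 survives at r5c4 ⇒ r5c4=8.
Step 8. [r7c1∈{2,5,9}] row 7 places 5 nowhere but r7c1. So r7c1=5.
Step 9. [r9c8∈{9}] r9c8's peers cover all but 9, so r9c8=9.
Step 10. [r5c7∈{6}] r5c7 has the single candidate 6 ⇒ r5c7=6.
Step 11. [r6c8∈{2,7}] across col 8, 2 lands solely at r6c8 ⇒ r6c8=2.
Step 12. [r6c9∈{3,7}] in box 6, 7 fits only at r6c9 ⇒ r6c9=7.
Step 13. [r1c1∈{7,9}] r1c1 is the only open cell in col 1 admitting 7, so r1c1=7.
Step 14. [r8c1∈{8,9}] in col 1, 9 fits only at r8c1. So r8c1=9.
Step 15. [r8c6∈{7}] r8c6 is down to just 7. So r8c6=7.
Step 16. [r7c8∈{4,6,7}] r7c8 is the only open cell in row 7 admitting 7. So r7c8=7.
Step 17. [r3c6∈{5}] r3c6 is down to just 5 ⇒ r3c6=5.
Step 18. [r1c3∈{1}] r1c3's peers cover all but 1, so r1c3=1.
Step 19. [r4c4∈{3,5}] row 4 places 5 nowhere but r4c4. So r4c4=5.
Step 20. [r6c5∈{9}] r6c5 is down to just 9 ⇒ r6c5=9.
Step 21. [r1c2∈{9}] r1c2 is down to just 9. So r1c2=9.
Step 22. [r1c4∈{4}] nothing but 4 survives at r1c4. So r1c4=4.
Step 23. [r7c9∈{4}] r7c9's peers cover all but 4 ⇒ r7c9=4.
Step 24. [r6c6∈{6}] nothing but 6 survives at r6c6. So r6c6=6.
Step 25. [r2c8∈{4}] r2c8 has the single candidate 4. So r2c8=4.
Step 26. [r2c5∈{1}] r2c5's peers cover all but 1. So r2c5=1.
Step 27. [r8c8∈{6}] r8c8 is down to just 6 ⇒ r8c8=6.
Step 28. [r5c2∈{7}] nothing but 7 survives at r5c2 ⇒ r5c2=7.
Step 29. [r8c7∈{5}] only 5 remains possible at r8c7 ⇒ r8c7=5.
Step 30. [r4c2∈{4}] r4c2's peers cover all but 4 ⇒ r4c2=4.
Step 31. [r1c6∈{8}] only 8 remains possible at r1c6. So r1c6=8.
Step 32. [r2c1∈{2}] r2c1's peers cover all but 2. So r2c1=2.
Step 33. [r7c2∈{2}] r7c2 has the single candidate 2 ⇒ r7c2=2.
Step 34. [r9c2∈{3}] r9c2 is down to just 3. So r9c2=3.
Step 35. [r3c3∈{3}] r3c3's peers cover all but 3 ⇒ r3c3=3.
Step 36. [r6c1∈{8}] r6c1's peers cover all but 8, so r6c1=8.
Step 37. [r5c6∈{1}] r5c6 has the single candidate 1, so r5c6=1.
Step 38. [r4c6∈{2}] r4c6 is down to just 2 ⇒ r4c6=2.
Step 39. [r3c4∈{7}] only 7 remains possible at r3c4, so r3c4=7.
Step 40. [r7c3∈{6}] r7c3's peers cover all but 6, so r7c3=6.
Step 41. [r4c9∈{3}] r4c9 is down to just 3, so r4c9=3.
Step 42. [r8c9∈{1}] only 1 remains possible at r8c9. So r8c9=1.
Step 43. [r6c4∈{3}] r6c4 has the single candidate 3. So r6c4=3.
Step 44. [r7c6∈{9}] r7c6 is down to just 9, so r7c6=9.
Step 45. [r8c2∈{8}] r8c2 has the single candidate 8. So r8c2=8.

Answer: 7 9 1 4 6 8 2 3 5 / 2 5 8 9 1 3 7 4 6 / 4 6 3 7 2 5 9 1 8 / 6 4 9 5 7 2 1 8 3 / 3 7 2 8 4 1 6 5 9 / 8 1 5 3 9 6 4 2 7 / 5 2 6 1 8 9 3 7 4 / 9 8 4 2 3 7 5 6 1 / 1 3 7 6 5 4 8 9 2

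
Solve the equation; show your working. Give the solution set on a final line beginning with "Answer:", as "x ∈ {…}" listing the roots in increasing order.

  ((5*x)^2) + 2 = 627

Step 1. [((5*x)^2) + 2 = 627] 2 comes off first (subtract 2). So sub: (5*x)^2 = 625.
Step 2. [(5*x)^2 = 625] √ both sides: 625 ≥ 0 gives two branches. So sqrt: 5*x = 25 or -25.
Step 3. [5*x = 25 or -25] LHS = 5·(…); ÷5 both sides ⇒ div: x = 5 or -5.

Answer: x ∈ {-5, 5}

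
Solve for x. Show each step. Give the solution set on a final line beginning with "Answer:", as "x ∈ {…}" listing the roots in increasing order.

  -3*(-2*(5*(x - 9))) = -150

Step 1. [-3*(-2*(5*(x - 9))) = -150] leading coefficient -3: divide by -3. So div: -2*(5*(x - 9)) = 50.
Step 2. [-2*(5*(x - 9)) = 50] divide by the outer -2. So div: 5*(x - 9) = -25.
Step 3. [5*(x - 9) = -25] LHS = 5·(…); ÷5 both sides. So div: x - 9 = -5.
Step 4. [x - 9 = -5] peel the -9: add 9 from each side ⇒ sub: x = 4.

Answer: x ∈ {4}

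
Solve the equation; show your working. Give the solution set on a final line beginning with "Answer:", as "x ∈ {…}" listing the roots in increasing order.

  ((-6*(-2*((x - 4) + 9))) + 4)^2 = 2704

Step 1. [((-6*(-2*((x - 4) + 9))) + 4)^2 = 2704] 2704 ≥ 0, LHS is (·)² — take ±√. So sqrt: (-6*(-2*((x - 4) + 9))) + 4 = 52 or -52.
Step 2. [(-6*(-2*((x - 4) + 9))) + 4 = 52 or -52] peel the +4: subtract 4 from each side. So sub: -6*(-2*((x - 4) + 9)) = 48 or -56.
Step 3. [-6*(-2*((x - 4) + 9)) = 48 or -56] divide by the outer -6 ⇒ div: -2*((x - 4) + 9) = -8 or 28/3.
Step 4. [-2*((x - 4) + 9) = -8 or 28/3] divide by the outer -2, so div: (x - 4) + 9 = 4 or -14/3.
Step 5. [(x - 4) + 9 = 4 or -14/3] +9 is outermost — subtract 9 both sides ⇒ sub: x - 4 = -5 or -41/3.
Step 6. [x - 4 = -5 or -41/3] add 4: x sits inside (… - 4). So sub: x = -1 or -29/3.

Answer: x ∈ {-29/3, -1}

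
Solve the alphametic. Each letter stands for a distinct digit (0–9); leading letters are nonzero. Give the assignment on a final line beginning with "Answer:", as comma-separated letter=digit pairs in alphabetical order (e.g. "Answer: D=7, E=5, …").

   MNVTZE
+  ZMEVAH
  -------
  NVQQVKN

Step 1. [col 1: E + H ≡ N (mod 10)] no forcing yet in column 1 (carry-in 0); H=5 is free and consistent — try it, so H=5.
Step 2. [col 1: E + H ≡ N (mod 10)] no forcing yet in column 1 (carry-in 0); E=6 is free and consistent — try it. So E=6.
Step 3. [col 1: E + H ≡ N (mod 10)] in column 1 we have E+H≡N with carry-in 0; given E=6, H=5 and digits 5,6 already taken and all letters distinct, that pins N to 1 ⇒ N=1.
Step 4. [col 2: Z + A ≡ K (mod 10)] several values work for K in column 2 (Z + A ≡ K (mod 10), carry-in 1); try K=2. So K=2.
Step 5. [col 2: Z + A ≡ K (mod 10)] A=7 is one option consistent with column 2 (Z + A ≡ K (mod 10), carry-in 1) — take it, so A=7.
Step 6. [col 2: Z + A ≡ K (mod 10)] in column 2 we have Z+A≡K with carry-in 1; given A=7, K=2 and digits 1,2,5,6,7 already taken and all letters distinct, that pins Z to 4. So Z=4.
Step 7. [col 3: T + V ≡ V (mod 10)] column 3 reads T+V+carry(1)=V with nothing yet; with digits 1,2,4,5,6,7 already taken and all letters distinct, the only value for T is 9 ⇒ T=9.
Step 8. [col 3: T + V ≡ V (mod 10)] V=3 is one option consistent with column 3 (T + V ≡ V (mod 10), carry-in 1) — take it. So V=3.
Step 9. [col 4: V + E ≡ Q (mod 10)] in column 4 we have V+E≡Q with carry-in 1; given V=3, E=6 and digits 1,2,3,4,5,6,7,9 already taken and all letters distinct, that pins Q to 0, so Q=0.
Step 10. [col 5: N + M ≡ Q (mod 10)] in column 5 we have N+M≡Q with carry-in 1; given N=1, Q=0 and digits 0,1,2,3,4,5,6,7,9 already taken and all letters distinct, that pins M to 8 ⇒ M=8.

Answer: A=7, E=6, H=5, K=2, M=8, N=1, Q=0, T=9, V=3, Z=4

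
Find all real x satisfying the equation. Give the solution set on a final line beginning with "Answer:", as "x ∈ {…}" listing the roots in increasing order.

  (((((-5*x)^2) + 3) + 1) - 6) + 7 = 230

Step 1. [(((((-5*x)^2) + 3) + 1) - 6) + 7 = 230] subtract 7: x sits inside (… + 7) ⇒ sub: ((((-5*x)^2) + 3) + 1) - 6 = 223.
Step 2. [((((-5*x)^2) + 3) + 1) - 6 = 223] 6 comes off first (add 6). So sub: (((-5*x)^2) + 3) + 1 = 229.
Step 3. [(((-5*x)^2) + 3) + 1 = 229] peel the +1: subtract 1 from each side. So sub: ((-5*x)^2) + 3 = 228.
Step 4. [((-5*x)^2) + 3 = 228] 3 comes off first (subtract 3) ⇒ sub: (-5*x)^2 = 225.
Step 5. [(-5*x)^2 = 225] √ both sides: 225 ≥ 0 gives two branches. So sqrt: -5*x = 15 or -15.
Step 6. [-5*x = 15 or -15] -5 out front; divide by -5, so div: x = -3 or 3.

Answer: x ∈ {-3, 3}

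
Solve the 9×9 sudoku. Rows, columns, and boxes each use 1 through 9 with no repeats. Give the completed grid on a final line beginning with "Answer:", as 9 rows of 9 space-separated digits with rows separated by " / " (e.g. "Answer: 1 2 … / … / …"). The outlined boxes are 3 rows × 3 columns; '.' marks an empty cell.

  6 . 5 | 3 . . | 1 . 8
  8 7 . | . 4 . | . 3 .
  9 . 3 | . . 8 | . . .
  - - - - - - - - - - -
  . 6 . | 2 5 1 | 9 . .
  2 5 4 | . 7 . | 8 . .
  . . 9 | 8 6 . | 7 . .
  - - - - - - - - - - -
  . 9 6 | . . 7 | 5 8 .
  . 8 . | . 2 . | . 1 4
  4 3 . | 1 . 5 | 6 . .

Step 1. [r2c7∈{2}] r2c7's peers cover all but 2, so r2c7=2.
Step 2. [r1c8∈{4,7,9}] r1c8 is the only open cell in row 1 admitting 7. So r1c8=7.
Step 3. [r2c9∈{5,6,9}] 9 has one home in box 3: r2c9, so r2c9=9.
Step 4. [r7c9∈{2,3}] across row 7, 2 lands solely at r7c9, so r7c9=2.
Step 5. [r5c9∈{1,3,6}] row 5 places 1 nowhere but r5c9 ⇒ r5c9=1.
Step 6. [r2c6∈{6}] only 6 remains possible at r2c6, so r2c6=6.
Step 7. [r5c6∈{3,9}] across row 5, 3 lands solely at r5c6. So r5c6=3.
Step 8. [r8c6∈{9}] only 9 remains possible at r8c6 ⇒ r8c6=9.
Step 9. [r8c3∈{7}] r8c3's peers cover all but 7, so r8c3=7.
Step 10. [r3c2∈{1,2,4}] across row 3, 2 lands solely at r3c2. So r3c2=2.
Step 11. [r4c9∈{3}] nothing but 3 survives at r4c9, so r4c9=3.
Step 12. [r4c8∈{4}] r4c8 has the single candidate 4 ⇒ r4c8=4.
Step 13. [r6c9∈{5}] only 5 remains possible at r6c9. So r6c9=5.
Step 14. [r3c8∈{5,6}] across col 8, 5 lands solely at r3c8. So r3c8=5.
Step 15. [r6c1∈{1,3}] row 6 places 3 nowhere but r6c1, so r6c1=3.
Step 16. [r9c5∈{8}] only 8 remains possible at r9c5. So r9c5=8.
Step 17. [r2c3∈{1}] r2c3 has the single candidate 1. So r2c3=1.
Step 18. [r8c7∈{3}] r8c7 is down to just 3 ⇒ r8c7=3.
Step 19. [r3c7∈{4}] r3c7 has the single candidate 4, so r3c7=4.
Step 20. [r1c5∈{9}] nothing but 9 survives at r1c5 ⇒ r1c5=9.
Step 21. [r6c6∈{4}] r6c6 has the single candidate 4 ⇒ r6c6=4.
Step 22. [r6c8∈{2}] r6c8 has the single candidate 2, so r6c8=2.
Step 23. [r8c4∈{6}] r8c4 is down to just 6 ⇒ r8c4=6.
Step 24. [r5c4∈{9}] r5c4 is down to just 9. So r5c4=9.
Step 25. [r7c5∈{3}] nothing but 3 survives at r7c5 ⇒ r7c5=3.
Step 26. [r5c8∈{6}] nothing but 6 survives at r5c8. So r5c8=6.
Step 27. [r6c2∈{1}] r6c2's peers cover all but 1, so r6c2=1.
Step 28. [r3c5∈{1}] r3c5 has the single candidate 1, so r3c5=1.
Step 29. [r1c6∈{2}] r1c6 has the single candidate 2 ⇒ r1c6=2.
Step 30. [r7c4∈{4}] r7c4 is down to just 4, so r7c4=4.
Step 31. [r3c4∈{7}] nothing but 7 survives at r3c4. So r3c4=7.
Step 32. [r3c9∈{6}] r3c9 is down to just 6, so r3c9=6.
Step 33. [r8c1∈{5}] nothing but 5 survives at r8c1 ⇒ r8c1=5.
Step 34. [r1c2∈{4}] nothing but 4 survives at r1c2. So r1c2=4.
Step 35. [r9c9∈{7}] r9c9 is down to just 7. So r9c9=7.
Step 36. [r2c4∈{5}] r2c4's peers cover all but 5 ⇒ r2c4=5.
Step 37. [r4c3∈{8}] nothing but 8 survives at r4c3, so r4c3=8.
Step 38. [r4c1∈{7}] r4c1 is down to just 7. So r4c1=7.
Step 39. [r9c8∈{9}] r9c8 is down to just 9, so r9c8=9.
Step 40. [r9c3∈{2}] r9c3 is down to just 2. So r9c3=2.
Step 41. [r7c1∈{1}] r7c1's peers cover all but 1 ⇒ r7c1=1.

Answer: 6 4 5 3 9 2 1 7 8 / 8 7 1 5 4 6 2 3 9 / 9 2 3 7 1 8 4 5 6 / 7 6 8 2 5 1 9 4 3 / 2 5 4 9 7 3 8 6 1 / 3 1 9 8 6 4 7 2 5 / 1 9 6 4 3 7 5 8 2 / 5 8 7 6 2 9 3 1 4 / 4 3 2 1 8 5 6 9 7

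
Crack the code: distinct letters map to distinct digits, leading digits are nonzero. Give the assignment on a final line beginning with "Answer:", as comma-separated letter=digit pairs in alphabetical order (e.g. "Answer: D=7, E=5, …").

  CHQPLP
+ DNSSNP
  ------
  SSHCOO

Step 1. [col 1: P + P ≡ O (mod 10)] no forcing yet in column 1 (carry-in 0); P=6 is free and consistent — try it, so P=6.
Step 2. [col 1: P + P ≡ O (mod 10)] from column 1 (P=6, carry-in 0, digits 6 already taken and all letters distinct): O must equal 2, so O=2.
Step 3. [col 2: L + N ≡ O (mod 10)] L=4 is one option consistent with column 2 (L + N ≡ O (mod 10), carry-in 1) — take it ⇒ L=4.
Step 4. [col 2: L + N ≡ O (mod 10)] in column 2 we have L+N≡O with carry-in 1; given L=4, O=2 and digits 2,4,6 already taken and all letters distinct, that pins N to 7. So N=7.
Step 5. [col 3: P + S ≡ C (mod 10)] several values work for C in column 3 (P + S ≡ C (mod 10), carry-in 1); try C=5. So C=5.
Step 6. [col 3: P + S ≡ C (mod 10)] column 3: given P=6, C=5, carry-in 1, and digits 2,4,5,6,7 already taken and all letters distinct, P+S≡C (mod 10) forces S=8. So S=8.
Step 7. [col 4: Q + S ≡ H (mod 10)] several values work for H in column 4 (Q + S ≡ H (mod 10), carry-in 1); try H=0 ⇒ H=0.
Step 8. [col 4: Q + S ≡ H (mod 10)] column 4 reads Q+S+carry(1)=H with S=8, H=0; with digits 0,2,4,5,6,7,8 already taken and all letters distinct, the only value for Q is 1, so Q=1.
Step 9. [col 6: C + D ≡ S (mod 10)] in column 6 we have C+D≡S with carry-in 0; given C=5, S=8 and digits 0,1,2,4,5,6,7,8 already taken and all letters distinct, that pins D to 3. So D=3.

Answer: C=5, D=3, H=0, L=4, N=7, O=2, P=6, Q=1, S=8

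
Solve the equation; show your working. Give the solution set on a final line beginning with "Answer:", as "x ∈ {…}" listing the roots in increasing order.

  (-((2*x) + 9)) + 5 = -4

Step 1. [(-((2*x) + 9)) + 5 = -4] peel the +5: subtract 5 from each side. So sub: -((2*x) + 9) = -9.
Step 2. [-((2*x) + 9) = -9] leading − — multiply by −1, so neg: (2*x) + 9 = 9.
Step 3. [(2*x) + 9 = 9] +9 is outermost — subtract 9 both sides ⇒ sub: 2*x = 0.
Step 4. [2*x = 0] LHS = 2·(…); ÷2 both sides, so div: x = 0.

Answer: x ∈ {0}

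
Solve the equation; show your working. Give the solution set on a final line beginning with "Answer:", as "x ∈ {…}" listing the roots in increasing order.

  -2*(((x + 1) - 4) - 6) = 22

Step 1. [-2*(((x + 1) - 4) - 6) = 22] divide by the outer -2, so div: ((x + 1) - 4) - 6 = -11.
Step 2. [((x + 1) - 4) - 6 = -11] the outer -6 inverts by adding 6 ⇒ sub: (x + 1) - 4 = -5.
Step 3. [(x + 1) - 4 = -5] peel the -4: add 4 from each side, so sub: x + 1 = -1.
Step 4. [x + 1 = -1] +1 is outermost — subtract 1 both sides. So sub: x = -2.

Answer: x ∈ {-2}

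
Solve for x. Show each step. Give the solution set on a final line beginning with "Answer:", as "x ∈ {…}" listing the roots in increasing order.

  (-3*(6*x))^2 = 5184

Step 1. [(-3*(6*x))^2 = 5184] LHS squared, RHS 5184 ≥ 0: apply √ (±), so sqrt: -3*(6*x) = 72 or -72.
Step 2. [-3*(6*x) = 72 or -72] -3·(inner) — divide through by -3, so div: 6*x = -24 or 24.
Step 3. [6*x = -24 or 24] leading coefficient 6: divide by 6, so div: x = -4 or 4.

Answer: x ∈ {-4, 4}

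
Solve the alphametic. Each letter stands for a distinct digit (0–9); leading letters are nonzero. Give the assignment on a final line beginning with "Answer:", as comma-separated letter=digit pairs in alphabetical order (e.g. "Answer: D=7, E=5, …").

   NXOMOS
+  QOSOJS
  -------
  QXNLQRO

Step 1. [col 1: S + S ≡ O (mod 10)] several values work for S in column 1 (S + S ≡ O (mod 10), carry-in 0); try S=4 ⇒ S=4.
Step 2. [col 1: S + S ≡ O (mod 10)] in column 1 we have S+S≡O with carry-in 0; given S=4 and digits 4 already taken and all letters distinct, that pins O to 8. So O=8.
Step 3. [Q] Q is the leading digit of a 7-digit sum of two 6-digit numbers; the final carry is exactly 1. So Q=1.
Step 4. [col 2: O + J ≡ R (mod 10)] J=7 is one option consistent with column 2 (O + J ≡ R (mod 10), carry-in 0) — take it. So J=7.
Step 5. [col 2: O + J ≡ R (mod 10)] column 2 reads O+J+carry(0)=R with O=8, J=7; with digits 1,4,7,8 already taken and all letters distinct, the only value for R is 5, so R=5.
Step 6. [col 3: M + O ≡ Q (mod 10)] column 3 reads M+O+carry(1)=Q with O=8, Q=1; with digits 1,4,5,7,8 already taken and all letters distinct, the only value for M is 2 ⇒ M=2.
Step 7. [col 4: O + S ≡ L (mod 10)] in column 4 we have O+S≡L with carry-in 1; given O=8, S=4 and digits 1,2,4,5,7,8 already taken and all letters distinct, that pins L to 3. So L=3.
Step 8. [col 5: X + O ≡ N (mod 10)] in column 5 we have X+O≡N with carry-in 1; given O=8 and digits 1,2,3,4,5,7,8 already taken and all letters distinct, that pins X to 0, so X=0.
Step 9. [col 5: X + O ≡ N (mod 10)] column 5 reads X+O+carry(1)=N with X=0, O=8; with digits 0,1,2,3,4,5,7,8 already taken and all letters distinct, the only value for N is 9, so N=9.

Answer: J=7, L=3, M=2, N=9, O=8, Q=1, R=5, S=4, X=0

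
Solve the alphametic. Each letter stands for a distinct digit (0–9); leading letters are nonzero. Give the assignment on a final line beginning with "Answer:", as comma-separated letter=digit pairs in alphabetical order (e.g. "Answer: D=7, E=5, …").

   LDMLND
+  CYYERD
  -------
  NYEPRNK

Step 1. [col 1: D + D ≡ K (mod 10)] column 1 (D + D ≡ K (mod 10), carry-in 0) doesn't pin D yet; pick D=6 and continue ⇒ D=6.
Step 2. [N] the sum has 7 digits but both addends have 6; that extra leading digit N is the final carry, namely 1, so N=1.
Step 3. [col 1: D + D ≡ K (mod 10)] column 1 reads D+D+carry(0)=K with D=6; with digits 1,6 already taken and all letters distinct, the only value for K is 2 ⇒ K=2.
Step 4. [col 2: N + R ≡ N (mod 10)] column 2: given N=1, carry-in 1, and digits 1,2,6 already taken and all letters distinct, N+R≡N (mod 10) forces R=9, so R=9.
Step 5. [col 3: L + E ≡ R (mod 10)] no forcing yet in column 3 (carry-in 1); E=0 is free and consistent — try it, so E=0.
Step 6. [col 3: L + E ≡ R (mod 10)] in column 3 we have L+E≡R with carry-in 1; given E=0, R=9 and digits 0,1,2,6,9 already taken and all letters distinct, that pins L to 8, so L=8.
Step 7. [col 4: M + Y ≡ P (mod 10)] from column 4 (nothing yet, carry-in 0, digits 0,1,2,6,8,9 already taken and all letters distinct): P must equal 7, so P=7.
Step 8. [col 4: M + Y ≡ P (mod 10)] column 4 (M + Y ≡ P (mod 10), carry-in 0) doesn't pin M yet; pick M=3 and continue, so M=3.
Step 9. [col 4: M + Y ≡ P (mod 10)] column 4: given M=3, P=7, carry-in 0, and digits 0,1,2,3,6,7,8,9 already taken and all letters distinct, M+Y≡P (mod 10) forces Y=4, so Y=4.
Step 10. [col 6: L + C ≡ Y (mod 10)] from column 6 (L=8, Y=4, carry-in 1, digits 0,1,2,3,4,6,7,8,9 already taken and all letters distinct): C must equal 5 ⇒ C=5.

Answer: C=5, D=6, E=0, K=2, L=8, M=3, N=1, P=7, R=9, Y=4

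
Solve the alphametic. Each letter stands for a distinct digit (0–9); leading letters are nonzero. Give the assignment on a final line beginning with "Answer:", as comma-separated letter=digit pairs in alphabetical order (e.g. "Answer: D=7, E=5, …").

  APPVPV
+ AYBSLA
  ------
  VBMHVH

Step 1. [col 1: V + A ≡ H (mod 10)] column 1 (V + A ≡ H (mod 10), carry-in 0) doesn't pin V yet; pick V=3 and continue ⇒ V=3.
Step 2. [col 1: V + A ≡ H (mod 10)] no forcing yet in column 1 (carry-in 0); A=1 is free and consistent — try it ⇒ A=1.
Step 3. [col 1: V + A ≡ H (mod 10)] column 1 reads V+A+carry(0)=H with V=3, A=1; with digits 1,3 already taken and all letters distinct, the only value for H is 4. So H=4.
Step 4. [col 2: P + L ≡ V (mod 10)] L=6 is one option consistent with column 2 (P + L ≡ V (mod 10), carry-in 0) — take it ⇒ L=6.
Step 5. [col 2: P + L ≡ V (mod 10)] column 2: given L=6, V=3, carry-in 0, and digits 1,3,4,6 already taken and all letters distinct, P+L≡V (mod 10) forces P=7, so P=7.
Step 6. [col 3: V + S ≡ H (mod 10)] column 3 reads V+S+carry(1)=H with V=3, H=4; with digits 1,3,4,6,7 already taken and all letters distinct, the only value for S is 0. So S=0.
Step 7. [col 4: P + B ≡ M (mod 10)] several values work for M in column 4 (P + B ≡ M (mod 10), carry-in 0); try M=9 ⇒ M=9.
Step 8. [col 4: P + B ≡ M (mod 10)] in column 4 we have P+B≡M with carry-in 0; given P=7, M=9 and digits 0,1,3,4,6,7,9 already taken and all letters distinct, that pins B to 2. So B=2.
Step 9. [col 5: P + Y ≡ B (mod 10)] in column 5 we have P+Y≡B with carry-in 0; given P=7, B=2 and digits 0,1,2,3,4,6,7,9 already taken and all letters distinct, that pins Y to 5 ⇒ Y=5.

Answer: A=1, B=2, H=4, L=6, M=9, P=7, S=0, V=3, Y=5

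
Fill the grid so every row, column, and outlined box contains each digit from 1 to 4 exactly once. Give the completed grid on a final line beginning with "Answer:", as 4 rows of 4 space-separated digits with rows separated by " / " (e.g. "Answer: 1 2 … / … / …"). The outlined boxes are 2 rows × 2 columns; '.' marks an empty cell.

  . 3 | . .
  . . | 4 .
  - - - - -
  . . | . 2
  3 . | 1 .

Step 1. [r1c1∈{1,2,4}] r1c1 is the only open cell in row 1 admitting 4. So r1c1=4.
Step 2. [r2c1∈{1,2}] col 1 places 2 nowhere but r2c1, so r2c1=2.
Step 3. [r2c2∈{1}] r2c2's peers cover all but 1 ⇒ r2c2=1.
Step 4. [r4c2∈{2,4}] row 4 places 2 nowhere but r4c2 ⇒ r4c2=2.
Step 5. [r1c4∈{1}] r1c4's peers cover all but 1. So r1c4=1.
Step 6. [r2c4∈{3}] only 3 remains possible at r2c4 ⇒ r2c4=3.
Step 7. [r4c4∈{4}] r4c4's peers cover all but 4 ⇒ r4c4=4.
Step 8. [r3c1∈{1}] r3c1 is down to just 1, so r3c1=1.
Step 9. [r3c2∈{4}] only 4 remains possible at r3c2 ⇒ r3c2=4.
Step 10. [r3c3∈{3}] r3c3's peers cover all but 3, so r3c3=3.
Step 11. [r1c3∈{2}] only 2 remains possible at r1c3, so r1c3=2.

Answer: 4 3 2 1 / 2 1 4 3 / 1 4 3 2 / 3 2 1 4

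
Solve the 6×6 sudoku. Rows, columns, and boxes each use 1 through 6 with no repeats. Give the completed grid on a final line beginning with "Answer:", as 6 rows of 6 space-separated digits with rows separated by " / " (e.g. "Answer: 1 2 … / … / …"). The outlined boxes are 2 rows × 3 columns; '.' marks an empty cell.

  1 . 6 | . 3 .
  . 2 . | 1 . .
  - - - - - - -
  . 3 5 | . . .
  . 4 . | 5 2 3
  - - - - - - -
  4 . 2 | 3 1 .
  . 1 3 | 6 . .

Step 1. [r5c6∈{5}] r5c6's peers cover all but 5 ⇒ r5c6=5.
Step 2. [r2c5∈{4,5,6}] r2c5 is the only open cell in col 5 admitting 5 ⇒ r2c5=5.
Step 3. [r3c5∈{4,6}] col 5 places 6 nowhere but r3c5. So r3c5=6.
Step 4. [r6c6∈{2,4}] across row 6, 2 lands solely at r6c6 ⇒ r6c6=2.
Step 5. [r1c6∈{4}] r1c6 is down to just 4 ⇒ r1c6=4.
Step 6. [r3c6∈{1}] r3c6 has the single candidate 1 ⇒ r3c6=1.
Step 7. [r6c5∈{4}] r6c5 is down to just 4. So r6c5=4.
Step 8. [r1c2∈{5}] nothing but 5 survives at r1c2, so r1c2=5.
Step 9. [r4c1∈{6}] r4c1's peers cover all but 6 ⇒ r4c1=6.
Step 10. [r3c4∈{4}] r3c4 is down to just 4 ⇒ r3c4=4.
Step 11. [r1c4∈{2}] only 2 remains possible at r1c4. So r1c4=2.
Step 12. [r2c6∈{6}] r2c6's peers cover all but 6 ⇒ r2c6=6.
Step 13. [r5c2∈{6}] r5c2 has the single candidate 6. So r5c2=6.
Step 14. [r2c1∈{3}] r2c1 is down to just 3 ⇒ r2c1=3.
Step 15. [r6c1∈{5}] r6c1 is down to just 5. So r6c1=5.
Step 16. [r2c3∈{4}] only 4 remains possible at r2c3, so r2c3=4.
Step 17. [r3c1∈{2}] nothing but 2 survives at r3c1 ⇒ r3c1=2.
Step 18. [r4c3∈{1}] r4c3's peers cover all but 1, so r4c3=1.

Answer: 1 5 6 2 3 4 / 3 2 4 1 5 6 / 2 3 5 4 6 1 / 6 4 1 5 2 3 / 4 6 2 3 1 5 / 5 1 3 6 4 2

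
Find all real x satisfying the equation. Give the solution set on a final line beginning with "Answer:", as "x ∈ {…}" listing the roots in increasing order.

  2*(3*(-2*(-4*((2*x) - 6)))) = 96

Step 1. [2*(3*(-2*(-4*((2*x) - 6)))) = 96] LHS = 2·(…); ÷2 both sides ⇒ div: 3*(-2*(-4*((2*x) - 6))) = 48.
Step 2. [3*(-2*(-4*((2*x) - 6))) = 48] 3 out front; divide by 3 ⇒ div: -2*(-4*((2*x) - 6)) = 16.
Step 3. [-2*(-4*((2*x) - 6)) = 16] -2 out front; divide by -2 ⇒ div: -4*((2*x) - 6) = -8.
Step 4. [-4*((2*x) - 6) = -8] divide by the outer -4 ⇒ div: (2*x) - 6 = 2.
Step 5. [(2*x) - 6 = 2] the outer -6 inverts by adding 6 ⇒ sub: 2*x = 8.
Step 6. [2*x = 8] LHS = 2·(…); ÷2 both sides, so div: x = 4.

Answer: x ∈ {4}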